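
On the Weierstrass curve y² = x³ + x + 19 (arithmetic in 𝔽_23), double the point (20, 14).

tangent at (20, 14): λ = (3·20² + 1)/(2·14) ≡ 5/5. 5⁻¹ ≡ 14 (mod 23), so λ ≡ 5·14 ≡ 1.
  x = λ² - 20 - 20 = 1 - 40 ≡ 7; y = λ·(20 - 7) - 14 ≡ 22. → (7, 22)

(7, 22)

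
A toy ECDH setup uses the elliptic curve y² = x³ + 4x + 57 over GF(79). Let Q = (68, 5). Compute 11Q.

Repeated addition: build up to 11Q.
2Q: tangent at (68, 5): λ = (3·68² + 4)/(2·5) ≡ 51/10. 10⁻¹ ≡ 8 (mod 79) since 10·8 = 80 ≡ 1, so λ ≡ 51·8 ≡ 13.
  x = λ² - 68 - 68 = 169 - 136 ≡ 33; y = λ·(68 - 33) - 5 ≡ 55. → (33, 55)
3Q: (33, 55) + (68, 5). λ = (5 - 55)/(68 - 33) ≡ 29/35 mod 79. 35⁻¹ ≡ 70 (mod 79) since 35·70 = 2450 ≡ 1, so λ ≡ 55.
  x = λ² - 33 - 68 = 3025 - 101 ≡ 1; y = λ·(33 - 1) - 55 ≡ 46. → (1, 46)
4Q: (1, 46) + (68, 5). λ = (5 - 46)/(68 - 1) ≡ 38/67 mod 79. 67⁻¹ ≡ 46 (mod 79) since 67·46 = 3082 ≡ 1, so λ ≡ 10.
  x = λ² - 1 - 68 = 100 - 69 ≡ 31; y = λ·(1 - 31) - 46 ≡ 49. → (31, 49)
5Q: (31, 49) + (68, 5). λ = (5 - 49)/(68 - 31) ≡ 35/37 mod 79. 37⁻¹ ≡ 47 (mod 79), so λ ≡ 65.
  x = λ² - 31 - 68 = 4225 - 99 ≡ 18; y = λ·(31 - 18) - 49 ≡ 6. → (18, 6)
6Q: (18, 6) + (68, 5). λ = (5 - 6)/(68 - 18) ≡ 78/50 mod 79. 50⁻¹ ≡ 49 (mod 79) since 50·49 = 2450 ≡ 1, so λ ≡ 30.
  x = λ² - 18 - 68 = 900 - 86 ≡ 24; y = λ·(18 - 24) - 6 ≡ 51. → (24, 51)
7Q: (24, 51) + (68, 5). λ = (5 - 51)/(68 - 24) ≡ 33/44 mod 79. 44⁻¹ ≡ 9 (mod 79), so λ ≡ 60.
  x = λ² - 24 - 68 = 3600 - 92 ≡ 32; y = λ·(24 - 32) - 51 ≡ 22. → (32, 22)
8Q: (32, 22) + (68, 5). λ = (5 - 22)/(68 - 32) ≡ 62/36 mod 79. 36⁻¹ ≡ 11 (mod 79), so λ ≡ 50.
  x = λ² - 32 - 68 = 2500 - 100 ≡ 30; y = λ·(32 - 30) - 22 ≡ 78. → (30, 78)
9Q: (30, 78) + (68, 5). λ = (5 - 78)/(68 - 30) ≡ 6/38 mod 79. 38⁻¹ ≡ 52 (mod 79) since 38·52 = 1976 ≡ 1, so λ ≡ 75.
  x = λ² - 30 - 68 = 5625 - 98 ≡ 76; y = λ·(30 - 76) - 78 ≡ 27. → (76, 27)
10Q: (76, 27) + (68, 5). λ = (5 - 27)/(68 - 76) ≡ 57/71 mod 79. 71⁻¹ ≡ 69 (mod 79) since 71·69 = 4899 ≡ 1, so λ ≡ 62.
  x = λ² - 76 - 68 = 3844 - 144 ≡ 66; y = λ·(76 - 66) - 27 ≡ 40. → (66, 40)
11Q: (66, 40) + (68, 5). λ = (5 - 40)/(68 - 66) ≡ 44/2 mod 79. 2⁻¹ ≡ 40 (mod 79) since 2·40 = 80 ≡ 1, so λ ≡ 22.
  x = λ² - 66 - 68 = 484 - 134 ≡ 34; y = λ·(66 - 34) - 40 ≡ 32. → (34, 32)

(34, 32)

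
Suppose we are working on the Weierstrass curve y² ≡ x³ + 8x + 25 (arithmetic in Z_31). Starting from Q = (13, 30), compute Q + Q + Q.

Repeated addition: build up to 3Q.
2Q: tangent at (13, 30): λ = (3·13² + 8)/(2·30) ≡ 19/29. 29⁻¹ ≡ 15 (mod 31), so λ ≡ 19·15 ≡ 6.
  x = λ² - 13 - 13 = 36 - 26 ≡ 10; y = λ·(13 - 10) - 30 ≡ 19. → (10, 19)
3Q: (10, 19) + (13, 30). λ = (30 - 19)/(13 - 10) ≡ 11/3 mod 31. 3⁻¹ ≡ 21 (mod 31), so λ ≡ 14.
  x = λ² - 10 - 13 = 196 - 23 ≡ 18; y = λ·(10 - 18) - 19 ≡ 24. → (18, 24)

(18, 24)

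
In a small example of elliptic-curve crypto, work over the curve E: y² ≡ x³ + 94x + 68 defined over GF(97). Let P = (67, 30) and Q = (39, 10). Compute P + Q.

(67, 30) + (39, 10). λ = (10 - 30)/(39 - 67) ≡ 77/69 mod 97. 69⁻¹ ≡ 45 (mod 97) since 69·45 = 3105 ≡ 1, so λ ≡ 70.
  x = λ² - 67 - 39 = 4900 - 106 ≡ 41; y = λ·(67 - 41) - 30 ≡ 44. → (41, 44)

(41, 44)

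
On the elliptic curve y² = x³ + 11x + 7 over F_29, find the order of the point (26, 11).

2P: tangent at (26, 11): λ = (3·26² + 11)/(2·11) ≡ 9/22. 22⁻¹ ≡ 4 (mod 29), so λ ≡ 9·4 ≡ 7.
  x = λ² - 26 - 26 = 49 - 52 ≡ 26; y = λ·(26 - 26) - 11 ≡ 18. → (26, 18)
3P: (26, 18) + (26, 11): same x and y₁ ≡ -y₂, so the sum is O.
3P = O, so the order is 3.

3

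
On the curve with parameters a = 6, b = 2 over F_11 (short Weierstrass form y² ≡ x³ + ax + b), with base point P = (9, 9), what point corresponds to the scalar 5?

(8, 1)

Double-and-add on 5 = (101)₂. Start with P = (9, 9) for the leading 1-bit.
double: tangent at (9, 9): λ = (3·9² + 6)/(2·9) ≡ 7/7. 7⁻¹ ≡ 8 (mod 11) since 7·8 = 56 ≡ 1, so λ ≡ 7·8 ≡ 1.
  x = λ² - 9 - 9 = 1 - 18 ≡ 5; y = λ·(9 - 5) - 9 ≡ 6. → (5, 6)
double: tangent at (5, 6): λ = (3·5² + 6)/(2·6) ≡ 4/1. 1⁻¹ ≡ 1 (mod 11) since 1·1 = 1 ≡ 1, so λ ≡ 4·1 ≡ 4.
  x = λ² - 5 - 5 = 16 - 10 ≡ 6; y = λ·(5 - 6) - 6 ≡ 1. → (6, 1)
add P: (6, 1) + (9, 9). λ = (9 - 1)/(9 - 6) ≡ 8/3 mod 11. 3⁻¹ ≡ 4 (mod 11), so λ ≡ 10.
  x = λ² - 6 - 9 = 100 - 15 ≡ 8; y = λ·(6 - 8) - 1 ≡ 1. → (8, 1)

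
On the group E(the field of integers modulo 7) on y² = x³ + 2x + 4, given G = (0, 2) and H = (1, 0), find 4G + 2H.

(3, 3)

First 4G:
Double-and-add on 4 = (100)₂. Start with G = (0, 2) for the leading 1-bit.
double: tangent at (0, 2): λ = (3·0² + 2)/(2·2) ≡ 2/4. 4⁻¹ ≡ 2 (mod 7) since 4·2 = 8 ≡ 1, so λ ≡ 2·2 ≡ 4.
  x = λ² - 0 - 0 = 16 - 0 ≡ 2; y = λ·(0 - 2) - 2 ≡ 4. → (2, 4)
double: tangent at (2, 4): λ = (3·2² + 2)/(2·4) ≡ 0/1. 1⁻¹ ≡ 1 (mod 7), so λ ≡ 0·1 ≡ 0.
  x = λ² - 2 - 2 = 0 - 4 ≡ 3; y = λ·(2 - 3) - 4 ≡ 3. → (3, 3)
4G = (3, 3).
Next 2H:
Repeated addition: build up to 2H.
2H: (1, 0) + (1, 0): same x and y₁ ≡ -y₂, so the sum is O.
2H = O.
Finally 4G + 2H:
(3, 3) + O = (3, 3) (identity).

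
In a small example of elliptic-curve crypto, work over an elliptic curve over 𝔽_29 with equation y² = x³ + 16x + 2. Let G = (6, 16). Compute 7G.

Repeated addition: build up to 7G.
2G: tangent at (6, 16): λ = (3·6² + 16)/(2·16) ≡ 8/3. 3⁻¹ ≡ 10 (mod 29) since 3·10 = 30 ≡ 1, so λ ≡ 8·10 ≡ 22.
  x = λ² - 6 - 6 = 484 - 12 ≡ 8; y = λ·(6 - 8) - 16 ≡ 27. → (8, 27)
3G: (8, 27) + (6, 16). λ = (16 - 27)/(6 - 8) ≡ 18/27 mod 29. 27⁻¹ ≡ 14 (mod 29) since 27·14 = 378 ≡ 1, so λ ≡ 20.
  x = λ² - 8 - 6 = 400 - 14 ≡ 9; y = λ·(8 - 9) - 27 ≡ 11. → (9, 11)
4G: (9, 11) + (6, 16). λ = (16 - 11)/(6 - 9) ≡ 5/26 mod 29. 26⁻¹ ≡ 19 (mod 29), so λ ≡ 8.
  x = λ² - 9 - 6 = 64 - 15 ≡ 20; y = λ·(9 - 20) - 11 ≡ 17. → (20, 17)
5G: (20, 17) + (6, 16). λ = (16 - 17)/(6 - 20) ≡ 28/15 mod 29. 15⁻¹ ≡ 2 (mod 29), so λ ≡ 27.
  x = λ² - 20 - 6 = 729 - 26 ≡ 7; y = λ·(20 - 7) - 17 ≡ 15. → (7, 15)
6G: (7, 15) + (6, 16). λ = (16 - 15)/(6 - 7) ≡ 1/28 mod 29. 28⁻¹ ≡ 28 (mod 29), so λ ≡ 28.
  x = λ² - 7 - 6 = 784 - 13 ≡ 17; y = λ·(7 - 17) - 15 ≡ 24. → (17, 24)
7G: (17, 24) + (6, 16). λ = (16 - 24)/(6 - 17) ≡ 21/18 mod 29. 18⁻¹ ≡ 21 (mod 29) since 18·21 = 378 ≡ 1, so λ ≡ 6.
  x = λ² - 17 - 6 = 36 - 23 ≡ 13; y = λ·(17 - 13) - 24 ≡ 0. → (13, 0)

(13, 0)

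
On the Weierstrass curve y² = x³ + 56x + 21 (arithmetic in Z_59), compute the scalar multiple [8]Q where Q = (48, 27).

Repeated addition: build up to 8Q.
2Q: tangent at (48, 27): λ = (3·48² + 56)/(2·27) ≡ 6/54. 54⁻¹ ≡ 47 (mod 59) since 54·47 = 2538 ≡ 1, so λ ≡ 6·47 ≡ 46.
  x = λ² - 48 - 48 = 2116 - 96 ≡ 14; y = λ·(48 - 14) - 27 ≡ 3. → (14, 3)
3Q: (14, 3) + (48, 27). λ = (27 - 3)/(48 - 14) ≡ 24/34 mod 59. 34⁻¹ ≡ 33 (mod 59), so λ ≡ 25.
  x = λ² - 14 - 48 = 625 - 62 ≡ 32; y = λ·(14 - 32) - 3 ≡ 19. → (32, 19)
4Q: (32, 19) + (48, 27). λ = (27 - 19)/(48 - 32) ≡ 8/16 mod 59. 16⁻¹ ≡ 48 (mod 59), so λ ≡ 30.
  x = λ² - 32 - 48 = 900 - 80 ≡ 53; y = λ·(32 - 53) - 19 ≡ 0. → (53, 0)
5Q: (53, 0) + (48, 27). λ = (27 - 0)/(48 - 53) ≡ 27/54 mod 59. 54⁻¹ ≡ 47 (mod 59) since 54·47 = 2538 ≡ 1, so λ ≡ 30.
  x = λ² - 53 - 48 = 900 - 101 ≡ 32; y = λ·(53 - 32) - 0 ≡ 40. → (32, 40)
6Q: (32, 40) + (48, 27). λ = (27 - 40)/(48 - 32) ≡ 46/16 mod 59. 16⁻¹ ≡ 48 (mod 59) since 16·48 = 768 ≡ 1, so λ ≡ 25.
  x = λ² - 32 - 48 = 625 - 80 ≡ 14; y = λ·(32 - 14) - 40 ≡ 56. → (14, 56)
7Q: (14, 56) + (48, 27). λ = (27 - 56)/(48 - 14) ≡ 30/34 mod 59. 34⁻¹ ≡ 33 (mod 59), so λ ≡ 46.
  x = λ² - 14 - 48 = 2116 - 62 ≡ 48; y = λ·(14 - 48) - 56 ≡ 32. → (48, 32)
8Q: (48, 32) + (48, 27): same x and y₁ ≡ -y₂, so the sum is O.

O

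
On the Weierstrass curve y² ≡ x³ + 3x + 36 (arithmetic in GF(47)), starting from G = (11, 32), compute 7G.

Double-and-add on 7 = (111)₂. Start with G = (11, 32) for the leading 1-bit.
double: tangent at (11, 32): λ = (3·11² + 3)/(2·32) ≡ 37/17. 17⁻¹ ≡ 36 (mod 47) since 17·36 = 612 ≡ 1, so λ ≡ 37·36 ≡ 16.
  x = λ² - 11 - 11 = 256 - 22 ≡ 46; y = λ·(11 - 46) - 32 ≡ 19. → (46, 19)
add G: (46, 19) + (11, 32). λ = (32 - 19)/(11 - 46) ≡ 13/12 mod 47. 12⁻¹ ≡ 4 (mod 47) since 12·4 = 48 ≡ 1, so λ ≡ 5.
  x = λ² - 46 - 11 = 25 - 57 ≡ 15; y = λ·(46 - 15) - 19 ≡ 42. → (15, 42)
double: tangent at (15, 42): λ = (3·15² + 3)/(2·42) ≡ 20/37. 37⁻¹ ≡ 14 (mod 47) since 37·14 = 518 ≡ 1, so λ ≡ 20·14 ≡ 45.
  x = λ² - 15 - 15 = 2025 - 30 ≡ 21; y = λ·(15 - 21) - 42 ≡ 17. → (21, 17)
add G: (21, 17) + (11, 32). λ = (32 - 17)/(11 - 21) ≡ 15/37 mod 47. 37⁻¹ ≡ 14 (mod 47), so λ ≡ 22.
  x = λ² - 21 - 11 = 484 - 32 ≡ 29; y = λ·(21 - 29) - 17 ≡ 42. → (29, 42)

(29, 42)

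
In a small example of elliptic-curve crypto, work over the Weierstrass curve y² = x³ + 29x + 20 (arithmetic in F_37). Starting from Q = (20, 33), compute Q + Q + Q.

(35, 18)

Repeated addition: build up to 3Q.
2Q: tangent at (20, 33): λ = (3·20² + 29)/(2·33) ≡ 8/29. 29⁻¹ ≡ 23 (mod 37) since 29·23 = 667 ≡ 1, so λ ≡ 8·23 ≡ 36.
  x = λ² - 20 - 20 = 1296 - 40 ≡ 35; y = λ·(20 - 35) - 33 ≡ 19. → (35, 19)
3Q: (35, 19) + (20, 33). λ = (33 - 19)/(20 - 35) ≡ 14/22 mod 37. 22⁻¹ ≡ 32 (mod 37), so λ ≡ 4.
  x = λ² - 35 - 20 = 16 - 55 ≡ 35; y = λ·(35 - 35) - 19 ≡ 18. → (35, 18)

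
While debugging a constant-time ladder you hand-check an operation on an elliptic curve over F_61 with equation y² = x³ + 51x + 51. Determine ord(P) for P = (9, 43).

5

2P: tangent at (9, 43): λ = (3·9² + 51)/(2·43) ≡ 50/25. 25⁻¹ ≡ 22 (mod 61), so λ ≡ 50·22 ≡ 2.
  x = λ² - 9 - 9 = 4 - 18 ≡ 47; y = λ·(9 - 47) - 43 ≡ 3. → (47, 3)
3P: (47, 3) + (9, 43). λ = (43 - 3)/(9 - 47) ≡ 40/23 mod 61. 23⁻¹ ≡ 8 (mod 61) since 23·8 = 184 ≡ 1, so λ ≡ 15.
  x = λ² - 47 - 9 = 225 - 56 ≡ 47; y = λ·(47 - 47) - 3 ≡ 58. → (47, 58)
4P: (47, 58) + (9, 43). λ = (43 - 58)/(9 - 47) ≡ 46/23 mod 61. 23⁻¹ ≡ 8 (mod 61) since 23·8 = 184 ≡ 1, so λ ≡ 2.
  x = λ² - 47 - 9 = 4 - 56 ≡ 9; y = λ·(47 - 9) - 58 ≡ 18. → (9, 18)
5P: (9, 18) + (9, 43): same x and y₁ ≡ -y₂, so the sum is the point at infinity.
5P = the point at infinity, so the order is 5.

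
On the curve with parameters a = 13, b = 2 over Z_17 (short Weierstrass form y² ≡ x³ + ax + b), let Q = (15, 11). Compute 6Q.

Repeated addition: build up to 6Q.
2Q: tangent at (15, 11): λ = (3·15² + 13)/(2·11) ≡ 8/5. 5⁻¹ ≡ 7 (mod 17), so λ ≡ 8·7 ≡ 5.
  x = λ² - 15 - 15 = 25 - 30 ≡ 12; y = λ·(15 - 12) - 11 ≡ 4. → (12, 4)
3Q: (12, 4) + (15, 11). λ = (11 - 4)/(15 - 12) ≡ 7/3 mod 17. 3⁻¹ ≡ 6 (mod 17) since 3·6 = 18 ≡ 1, so λ ≡ 8.
  x = λ² - 12 - 15 = 64 - 27 ≡ 3; y = λ·(12 - 3) - 4 ≡ 0. → (3, 0)
4Q: (3, 0) + (15, 11). λ = (11 - 0)/(15 - 3) ≡ 11/12 mod 17. 12⁻¹ ≡ 10 (mod 17), so λ ≡ 8.
  x = λ² - 3 - 15 = 64 - 18 ≡ 12; y = λ·(3 - 12) - 0 ≡ 13. → (12, 13)
5Q: (12, 13) + (15, 11). λ = (11 - 13)/(15 - 12) ≡ 15/3 mod 17. 3⁻¹ ≡ 6 (mod 17), so λ ≡ 5.
  x = λ² - 12 - 15 = 25 - 27 ≡ 15; y = λ·(12 - 15) - 13 ≡ 6. → (15, 6)
6Q: (15, 6) + (15, 11): same x and y₁ ≡ -y₂, so the sum is O.

O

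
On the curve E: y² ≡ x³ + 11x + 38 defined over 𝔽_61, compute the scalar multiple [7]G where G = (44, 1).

Double-and-add on 7 = (111)₂. Start with G = (44, 1) for the leading 1-bit.
double: tangent at (44, 1): λ = (3·44² + 11)/(2·1) ≡ 24/2. 2⁻¹ ≡ 31 (mod 61), so λ ≡ 24·31 ≡ 12.
  x = λ² - 44 - 44 = 144 - 88 ≡ 56; y = λ·(44 - 56) - 1 ≡ 38. → (56, 38)
add G: (56, 38) + (44, 1). λ = (1 - 38)/(44 - 56) ≡ 24/49 mod 61. 49⁻¹ ≡ 5 (mod 61), so λ ≡ 59.
  x = λ² - 56 - 44 = 3481 - 100 ≡ 26; y = λ·(56 - 26) - 38 ≡ 24. → (26, 24)
double: tangent at (26, 24): λ = (3·26² + 11)/(2·24) ≡ 26/48. 48⁻¹ ≡ 14 (mod 61) since 48·14 = 672 ≡ 1, so λ ≡ 26·14 ≡ 59.
  x = λ² - 26 - 26 = 3481 - 52 ≡ 13; y = λ·(26 - 13) - 24 ≡ 11. → (13, 11)
add G: (13, 11) + (44, 1). λ = (1 - 11)/(44 - 13) ≡ 51/31 mod 61. 31⁻¹ ≡ 2 (mod 61) since 31·2 = 62 ≡ 1, so λ ≡ 41.
  x = λ² - 13 - 44 = 1681 - 57 ≡ 38; y = λ·(13 - 38) - 11 ≡ 1. → (38, 1)

(38, 1)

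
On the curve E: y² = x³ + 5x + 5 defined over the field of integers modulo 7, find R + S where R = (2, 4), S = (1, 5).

(2, 4) + (1, 5). λ = (5 - 4)/(1 - 2) ≡ 1/6 mod 7. 6⁻¹ ≡ 6 (mod 7), so λ ≡ 6.
  x = λ² - 2 - 1 = 36 - 3 ≡ 5; y = λ·(2 - 5) - 4 ≡ 6. → (5, 6)

(5, 6)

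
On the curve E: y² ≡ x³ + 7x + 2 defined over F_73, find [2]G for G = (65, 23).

(54, 23)

tangent at (65, 23): λ = (3·65² + 7)/(2·23) ≡ 53/46. 46⁻¹ ≡ 27 (mod 73) since 46·27 = 1242 ≡ 1, so λ ≡ 53·27 ≡ 44.
  x = λ² - 65 - 65 = 1936 - 130 ≡ 54; y = λ·(65 - 54) - 23 ≡ 23. → (54, 23)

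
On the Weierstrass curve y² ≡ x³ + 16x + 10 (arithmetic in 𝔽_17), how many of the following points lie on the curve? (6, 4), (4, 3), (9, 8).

1

(6, 4): 4² ≡ 16, rhs ≡ 16 → on.
(4, 3): 3² ≡ 9, rhs ≡ 2 → off.
(9, 8): 8² ≡ 13, rhs ≡ 16 → off.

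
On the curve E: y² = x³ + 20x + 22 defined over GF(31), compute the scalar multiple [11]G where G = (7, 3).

Repeated addition: build up to 11G.
2G: tangent at (7, 3): λ = (3·7² + 20)/(2·3) ≡ 12/6. 6⁻¹ ≡ 26 (mod 31), so λ ≡ 12·26 ≡ 2.
  x = λ² - 7 - 7 = 4 - 14 ≡ 21; y = λ·(7 - 21) - 3 ≡ 0. → (21, 0)
3G: (21, 0) + (7, 3). λ = (3 - 0)/(7 - 21) ≡ 3/17 mod 31. 17⁻¹ ≡ 11 (mod 31), so λ ≡ 2.
  x = λ² - 21 - 7 = 4 - 28 ≡ 7; y = λ·(21 - 7) - 0 ≡ 28. → (7, 28)
4G: (7, 28) + (7, 3): same x and y₁ ≡ -y₂, so the sum is O.
5G: O + (7, 3) = (7, 3) (identity).
6G: tangent at (7, 3): λ = (3·7² + 20)/(2·3) ≡ 12/6. 6⁻¹ ≡ 26 (mod 31), so λ ≡ 12·26 ≡ 2.
  x = λ² - 7 - 7 = 4 - 14 ≡ 21; y = λ·(7 - 21) - 3 ≡ 0. → (21, 0)
7G: (21, 0) + (7, 3). λ = (3 - 0)/(7 - 21) ≡ 3/17 mod 31. 17⁻¹ ≡ 11 (mod 31), so λ ≡ 2.
  x = λ² - 21 - 7 = 4 - 28 ≡ 7; y = λ·(21 - 7) - 0 ≡ 28. → (7, 28)
8G: (7, 28) + (7, 3): same x and y₁ ≡ -y₂, so the sum is O.
9G: O + (7, 3) = (7, 3) (identity).
10G: tangent at (7, 3): λ = (3·7² + 20)/(2·3) ≡ 12/6. 6⁻¹ ≡ 26 (mod 31), so λ ≡ 12·26 ≡ 2.
  x = λ² - 7 - 7 = 4 - 14 ≡ 21; y = λ·(7 - 21) - 3 ≡ 0. → (21, 0)
11G: (21, 0) + (7, 3). λ = (3 - 0)/(7 - 21) ≡ 3/17 mod 31. 17⁻¹ ≡ 11 (mod 31) since 17·11 = 187 ≡ 1, so λ ≡ 2.
  x = λ² - 21 - 7 = 4 - 28 ≡ 7; y = λ·(21 - 7) - 0 ≡ 28. → (7, 28)

(7, 28)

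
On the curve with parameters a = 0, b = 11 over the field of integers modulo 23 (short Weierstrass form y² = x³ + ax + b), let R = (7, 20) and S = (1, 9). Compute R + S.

(19, 4)

(7, 20) + (1, 9). λ = (9 - 20)/(1 - 7) ≡ 12/17 mod 23. 17⁻¹ ≡ 19 (mod 23) since 17·19 = 323 ≡ 1, so λ ≡ 21.
  x = λ² - 7 - 1 = 441 - 8 ≡ 19; y = λ·(7 - 19) - 20 ≡ 4. → (19, 4)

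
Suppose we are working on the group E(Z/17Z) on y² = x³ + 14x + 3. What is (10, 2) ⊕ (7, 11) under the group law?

(9, 12)

(10, 2) + (7, 11). λ = (11 - 2)/(7 - 10) ≡ 9/14 mod 17. 14⁻¹ ≡ 11 (mod 17), so λ ≡ 14.
  x = λ² - 10 - 7 = 196 - 17 ≡ 9; y = λ·(10 - 9) - 2 ≡ 12. → (9, 12)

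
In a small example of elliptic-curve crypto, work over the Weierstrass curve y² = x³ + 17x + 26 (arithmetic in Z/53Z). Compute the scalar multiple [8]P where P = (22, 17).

(48, 9)

Repeated addition: build up to 8P.
2P: tangent at (22, 17): λ = (3·22² + 17)/(2·17) ≡ 38/34. 34⁻¹ ≡ 39 (mod 53), so λ ≡ 38·39 ≡ 51.
  x = λ² - 22 - 22 = 2601 - 44 ≡ 13; y = λ·(22 - 13) - 17 ≡ 18. → (13, 18)
3P: (13, 18) + (22, 17). λ = (17 - 18)/(22 - 13) ≡ 52/9 mod 53. 9⁻¹ ≡ 6 (mod 53), so λ ≡ 47.
  x = λ² - 13 - 22 = 2209 - 35 ≡ 1; y = λ·(13 - 1) - 18 ≡ 16. → (1, 16)
4P: (1, 16) + (22, 17). λ = (17 - 16)/(22 - 1) ≡ 1/21 mod 53. 21⁻¹ ≡ 48 (mod 53), so λ ≡ 48.
  x = λ² - 1 - 22 = 2304 - 23 ≡ 2; y = λ·(1 - 2) - 16 ≡ 42. → (2, 42)
5P: (2, 42) + (22, 17). λ = (17 - 42)/(22 - 2) ≡ 28/20 mod 53. 20⁻¹ ≡ 8 (mod 53), so λ ≡ 12.
  x = λ² - 2 - 22 = 144 - 24 ≡ 14; y = λ·(2 - 14) - 42 ≡ 26. → (14, 26)
6P: (14, 26) + (22, 17). λ = (17 - 26)/(22 - 14) ≡ 44/8 mod 53. 8⁻¹ ≡ 20 (mod 53) since 8·20 = 160 ≡ 1, so λ ≡ 32.
  x = λ² - 14 - 22 = 1024 - 36 ≡ 34; y = λ·(14 - 34) - 26 ≡ 23. → (34, 23)
7P: (34, 23) + (22, 17). λ = (17 - 23)/(22 - 34) ≡ 47/41 mod 53. 41⁻¹ ≡ 22 (mod 53), so λ ≡ 27.
  x = λ² - 34 - 22 = 729 - 56 ≡ 37; y = λ·(34 - 37) - 23 ≡ 2. → (37, 2)
8P: (37, 2) + (22, 17). λ = (17 - 2)/(22 - 37) ≡ 15/38 mod 53. 38⁻¹ ≡ 7 (mod 53) since 38·7 = 266 ≡ 1, so λ ≡ 52.
  x = λ² - 37 - 22 = 2704 - 59 ≡ 48; y = λ·(37 - 48) - 2 ≡ 9. → (48, 9)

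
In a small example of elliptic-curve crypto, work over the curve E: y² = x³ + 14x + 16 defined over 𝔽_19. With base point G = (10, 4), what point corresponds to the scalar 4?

(3, 16)

Double-and-add on 4 = (100)₂. Start with G = (10, 4) for the leading 1-bit.
double: tangent at (10, 4): λ = (3·10² + 14)/(2·4) ≡ 10/8. 8⁻¹ ≡ 12 (mod 19) since 8·12 = 96 ≡ 1, so λ ≡ 10·12 ≡ 6.
  x = λ² - 10 - 10 = 36 - 20 ≡ 16; y = λ·(10 - 16) - 4 ≡ 17. → (16, 17)
double: tangent at (16, 17): λ = (3·16² + 14)/(2·17) ≡ 3/15. 15⁻¹ ≡ 14 (mod 19), so λ ≡ 3·14 ≡ 4.
  x = λ² - 16 - 16 = 16 - 32 ≡ 3; y = λ·(16 - 3) - 17 ≡ 16. → (3, 16)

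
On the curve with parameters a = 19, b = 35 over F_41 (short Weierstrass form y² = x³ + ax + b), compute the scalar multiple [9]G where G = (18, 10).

Double-and-add on 9 = (1001)₂. Start with G = (18, 10) for the leading 1-bit.
double: tangent at (18, 10): λ = (3·18² + 19)/(2·10) ≡ 7/20. 20⁻¹ ≡ 39 (mod 41) since 20·39 = 780 ≡ 1, so λ ≡ 7·39 ≡ 27.
  x = λ² - 18 - 18 = 729 - 36 ≡ 37; y = λ·(18 - 37) - 10 ≡ 10. → (37, 10)
double: tangent at (37, 10): λ = (3·37² + 19)/(2·10) ≡ 26/20. 20⁻¹ ≡ 39 (mod 41), so λ ≡ 26·39 ≡ 30.
  x = λ² - 37 - 37 = 900 - 74 ≡ 6; y = λ·(37 - 6) - 10 ≡ 18. → (6, 18)
double: tangent at (6, 18): λ = (3·6² + 19)/(2·18) ≡ 4/36. 36⁻¹ ≡ 8 (mod 41) since 36·8 = 288 ≡ 1, so λ ≡ 4·8 ≡ 32.
  x = λ² - 6 - 6 = 1024 - 12 ≡ 28; y = λ·(6 - 28) - 18 ≡ 16. → (28, 16)
add G: (28, 16) + (18, 10). λ = (10 - 16)/(18 - 28) ≡ 35/31 mod 41. 31⁻¹ ≡ 4 (mod 41) since 31·4 = 124 ≡ 1, so λ ≡ 17.
  x = λ² - 28 - 18 = 289 - 46 ≡ 38; y = λ·(28 - 38) - 16 ≡ 19. → (38, 19)

(38, 19)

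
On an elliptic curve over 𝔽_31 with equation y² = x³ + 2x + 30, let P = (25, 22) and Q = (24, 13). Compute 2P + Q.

(9, 8)

First 2P:
Repeated addition: build up to 2P.
2P: tangent at (25, 22): λ = (3·25² + 2)/(2·22) ≡ 17/13. 13⁻¹ ≡ 12 (mod 31), so λ ≡ 17·12 ≡ 18.
  x = λ² - 25 - 25 = 324 - 50 ≡ 26; y = λ·(25 - 26) - 22 ≡ 22. → (26, 22)
2P = (26, 22).
Finally 2P + Q:
(26, 22) + (24, 13). λ = (13 - 22)/(24 - 26) ≡ 22/29 mod 31. 29⁻¹ ≡ 15 (mod 31) since 29·15 = 435 ≡ 1, so λ ≡ 20.
  x = λ² - 26 - 24 = 400 - 50 ≡ 9; y = λ·(26 - 9) - 22 ≡ 8. → (9, 8)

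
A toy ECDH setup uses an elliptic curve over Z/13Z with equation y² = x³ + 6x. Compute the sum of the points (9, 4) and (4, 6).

(9, 4) + (4, 6). λ = (6 - 4)/(4 - 9) ≡ 2/8 mod 13. 8⁻¹ ≡ 5 (mod 13), so λ ≡ 10.
  x = λ² - 9 - 4 = 100 - 13 ≡ 9; y = λ·(9 - 9) - 4 ≡ 9. → (9, 9)

(9, 9)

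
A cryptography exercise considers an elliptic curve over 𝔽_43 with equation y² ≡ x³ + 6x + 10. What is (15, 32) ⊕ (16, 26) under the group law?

(15, 32) + (16, 26). λ = (26 - 32)/(16 - 15) ≡ 37/1 mod 43. 1⁻¹ ≡ 1 (mod 43), so λ ≡ 37.
  x = λ² - 15 - 16 = 1369 - 31 ≡ 5; y = λ·(15 - 5) - 32 ≡ 37. → (5, 37)

(5, 37)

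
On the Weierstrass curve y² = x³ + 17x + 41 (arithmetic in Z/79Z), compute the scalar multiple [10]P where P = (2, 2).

(51, 72)

Double-and-add on 10 = (1010)₂. Start with P = (2, 2) for the leading 1-bit.
double: tangent at (2, 2): λ = (3·2² + 17)/(2·2) ≡ 29/4. 4⁻¹ ≡ 20 (mod 79) since 4·20 = 80 ≡ 1, so λ ≡ 29·20 ≡ 27.
  x = λ² - 2 - 2 = 729 - 4 ≡ 14; y = λ·(2 - 14) - 2 ≡ 69. → (14, 69)
double: tangent at (14, 69): λ = (3·14² + 17)/(2·69) ≡ 52/59. 59⁻¹ ≡ 75 (mod 79), so λ ≡ 52·75 ≡ 29.
  x = λ² - 14 - 14 = 841 - 28 ≡ 23; y = λ·(14 - 23) - 69 ≡ 65. → (23, 65)
add P: (23, 65) + (2, 2). λ = (2 - 65)/(2 - 23) ≡ 16/58 mod 79. 58⁻¹ ≡ 15 (mod 79) since 58·15 = 870 ≡ 1, so λ ≡ 3.
  x = λ² - 23 - 2 = 9 - 25 ≡ 63; y = λ·(23 - 63) - 65 ≡ 52. → (63, 52)
double: tangent at (63, 52): λ = (3·63² + 17)/(2·52) ≡ 74/25. 25⁻¹ ≡ 19 (mod 79) since 25·19 = 475 ≡ 1, so λ ≡ 74·19 ≡ 63.
  x = λ² - 63 - 63 = 3969 - 126 ≡ 51; y = λ·(63 - 51) - 52 ≡ 72. → (51, 72)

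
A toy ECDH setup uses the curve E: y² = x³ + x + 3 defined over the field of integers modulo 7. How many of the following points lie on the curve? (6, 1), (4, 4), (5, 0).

2

(6, 1): 1² ≡ 1, rhs ≡ 1 → on.
(4, 4): 4² ≡ 2, rhs ≡ 1 → off.
(5, 0): 0² ≡ 0, rhs ≡ 0 → on.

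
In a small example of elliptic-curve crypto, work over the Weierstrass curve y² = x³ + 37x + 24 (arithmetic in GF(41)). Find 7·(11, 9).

(30, 7)

Write G = (11, 9).
Double-and-add on 7 = (111)₂. Start with G = (11, 9) for the leading 1-bit.
double: tangent at (11, 9): λ = (3·11² + 37)/(2·9) ≡ 31/18. 18⁻¹ ≡ 16 (mod 41), so λ ≡ 31·16 ≡ 4.
  x = λ² - 11 - 11 = 16 - 22 ≡ 35; y = λ·(11 - 35) - 9 ≡ 18. → (35, 18)
add G: (35, 18) + (11, 9). λ = (9 - 18)/(11 - 35) ≡ 32/17 mod 41. 17⁻¹ ≡ 29 (mod 41), so λ ≡ 26.
  x = λ² - 35 - 11 = 676 - 46 ≡ 15; y = λ·(35 - 15) - 18 ≡ 10. → (15, 10)
double: tangent at (15, 10): λ = (3·15² + 37)/(2·10) ≡ 15/20. 20⁻¹ ≡ 39 (mod 41) since 20·39 = 780 ≡ 1, so λ ≡ 15·39 ≡ 11.
  x = λ² - 15 - 15 = 121 - 30 ≡ 9; y = λ·(15 - 9) - 10 ≡ 15. → (9, 15)
add G: (9, 15) + (11, 9). λ = (9 - 15)/(11 - 9) ≡ 35/2 mod 41. 2⁻¹ ≡ 21 (mod 41), so λ ≡ 38.
  x = λ² - 9 - 11 = 1444 - 20 ≡ 30; y = λ·(9 - 30) - 15 ≡ 7. → (30, 7)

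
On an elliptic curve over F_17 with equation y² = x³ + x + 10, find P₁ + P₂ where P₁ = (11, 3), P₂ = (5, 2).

(10, 0)

(11, 3) + (5, 2). λ = (2 - 3)/(5 - 11) ≡ 16/11 mod 17. 11⁻¹ ≡ 14 (mod 17) since 11·14 = 154 ≡ 1, so λ ≡ 3.
  x = λ² - 11 - 5 = 9 - 16 ≡ 10; y = λ·(11 - 10) - 3 ≡ 0. → (10, 0)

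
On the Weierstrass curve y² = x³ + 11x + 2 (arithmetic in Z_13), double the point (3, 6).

tangent at (3, 6): λ = (3·3² + 11)/(2·6) ≡ 12/12. 12⁻¹ ≡ 12 (mod 13) since 12·12 = 144 ≡ 1, so λ ≡ 12·12 ≡ 1.
  x = λ² - 3 - 3 = 1 - 6 ≡ 8; y = λ·(3 - 8) - 6 ≡ 2. → (8, 2)

(8, 2)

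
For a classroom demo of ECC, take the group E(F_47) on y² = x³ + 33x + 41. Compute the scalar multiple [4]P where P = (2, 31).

(38, 7)

Double-and-add on 4 = (100)₂. Start with P = (2, 31) for the leading 1-bit.
double: tangent at (2, 31): λ = (3·2² + 33)/(2·31) ≡ 45/15. 15⁻¹ ≡ 22 (mod 47), so λ ≡ 45·22 ≡ 3.
  x = λ² - 2 - 2 = 9 - 4 ≡ 5; y = λ·(2 - 5) - 31 ≡ 7. → (5, 7)
double: tangent at (5, 7): λ = (3·5² + 33)/(2·7) ≡ 14/14. 14⁻¹ ≡ 37 (mod 47), so λ ≡ 14·37 ≡ 1.
  x = λ² - 5 - 5 = 1 - 10 ≡ 38; y = λ·(5 - 38) - 7 ≡ 7. → (38, 7)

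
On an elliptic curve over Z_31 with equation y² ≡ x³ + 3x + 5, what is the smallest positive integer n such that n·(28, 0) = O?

2P: (28, 0) + (28, 0): same x and y₁ ≡ -y₂, so the sum is O.
2P = O, so the order is 2.

2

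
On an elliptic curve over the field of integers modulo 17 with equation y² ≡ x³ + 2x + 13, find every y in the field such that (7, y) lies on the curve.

x³ + 2x + 13 = 370 ≡ 13 (mod 17).
Square roots of 13 mod 17: 8 and 9 (since 8² = 64 ≡ 13).

8, 9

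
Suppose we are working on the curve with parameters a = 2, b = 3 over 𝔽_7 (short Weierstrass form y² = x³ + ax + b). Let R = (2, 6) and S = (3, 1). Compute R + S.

(2, 6) + (3, 1). λ = (1 - 6)/(3 - 2) ≡ 2/1 mod 7. 1⁻¹ ≡ 1 (mod 7), so λ ≡ 2.
  x = λ² - 2 - 3 = 4 - 5 ≡ 6; y = λ·(2 - 6) - 6 ≡ 0. → (6, 0)

(6, 0)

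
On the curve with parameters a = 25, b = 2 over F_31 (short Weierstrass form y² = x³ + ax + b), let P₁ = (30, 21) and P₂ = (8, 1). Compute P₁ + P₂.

(1, 11)

(30, 21) + (8, 1). λ = (1 - 21)/(8 - 30) ≡ 11/9 mod 31. 9⁻¹ ≡ 7 (mod 31), so λ ≡ 15.
  x = λ² - 30 - 8 = 225 - 38 ≡ 1; y = λ·(30 - 1) - 21 ≡ 11. → (1, 11)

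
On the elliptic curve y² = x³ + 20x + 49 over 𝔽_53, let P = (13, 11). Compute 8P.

(9, 51)

Repeated addition: build up to 8P.
2P: tangent at (13, 11): λ = (3·13² + 20)/(2·11) ≡ 50/22. 22⁻¹ ≡ 41 (mod 53) since 22·41 = 902 ≡ 1, so λ ≡ 50·41 ≡ 36.
  x = λ² - 13 - 13 = 1296 - 26 ≡ 51; y = λ·(13 - 51) - 11 ≡ 52. → (51, 52)
3P: (51, 52) + (13, 11). λ = (11 - 52)/(13 - 51) ≡ 12/15 mod 53. 15⁻¹ ≡ 46 (mod 53) since 15·46 = 690 ≡ 1, so λ ≡ 22.
  x = λ² - 51 - 13 = 484 - 64 ≡ 49; y = λ·(51 - 49) - 52 ≡ 45. → (49, 45)
4P: (49, 45) + (13, 11). λ = (11 - 45)/(13 - 49) ≡ 19/17 mod 53. 17⁻¹ ≡ 25 (mod 53), so λ ≡ 51.
  x = λ² - 49 - 13 = 2601 - 62 ≡ 48; y = λ·(49 - 48) - 45 ≡ 6. → (48, 6)
5P: (48, 6) + (13, 11). λ = (11 - 6)/(13 - 48) ≡ 5/18 mod 53. 18⁻¹ ≡ 3 (mod 53) since 18·3 = 54 ≡ 1, so λ ≡ 15.
  x = λ² - 48 - 13 = 225 - 61 ≡ 5; y = λ·(48 - 5) - 6 ≡ 3. → (5, 3)
6P: (5, 3) + (13, 11). λ = (11 - 3)/(13 - 5) ≡ 8/8 mod 53. 8⁻¹ ≡ 20 (mod 53), so λ ≡ 1.
  x = λ² - 5 - 13 = 1 - 18 ≡ 36; y = λ·(5 - 36) - 3 ≡ 19. → (36, 19)
7P: (36, 19) + (13, 11). λ = (11 - 19)/(13 - 36) ≡ 45/30 mod 53. 30⁻¹ ≡ 23 (mod 53) since 30·23 = 690 ≡ 1, so λ ≡ 28.
  x = λ² - 36 - 13 = 784 - 49 ≡ 46; y = λ·(36 - 46) - 19 ≡ 19. → (46, 19)
8P: (46, 19) + (13, 11). λ = (11 - 19)/(13 - 46) ≡ 45/20 mod 53. 20⁻¹ ≡ 8 (mod 53), so λ ≡ 42.
  x = λ² - 46 - 13 = 1764 - 59 ≡ 9; y = λ·(46 - 9) - 19 ≡ 51. → (9, 51)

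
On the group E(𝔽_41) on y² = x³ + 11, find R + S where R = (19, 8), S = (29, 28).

(38, 36)

(19, 8) + (29, 28). λ = (28 - 8)/(29 - 19) ≡ 20/10 mod 41. 10⁻¹ ≡ 37 (mod 41), so λ ≡ 2.
  x = λ² - 19 - 29 = 4 - 48 ≡ 38; y = λ·(19 - 38) - 8 ≡ 36. → (38, 36)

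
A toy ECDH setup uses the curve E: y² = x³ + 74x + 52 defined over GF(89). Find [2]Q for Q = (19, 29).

tangent at (19, 29): λ = (3·19² + 74)/(2·29) ≡ 0/58. 58⁻¹ ≡ 66 (mod 89) since 58·66 = 3828 ≡ 1, so λ ≡ 0·66 ≡ 0.
  x = λ² - 19 - 19 = 0 - 38 ≡ 51; y = λ·(19 - 51) - 29 ≡ 60. → (51, 60)

(51, 60)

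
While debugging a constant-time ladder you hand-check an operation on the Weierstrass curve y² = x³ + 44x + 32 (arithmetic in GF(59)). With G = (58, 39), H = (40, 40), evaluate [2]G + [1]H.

First 2G:
Repeated addition: build up to 2G.
2G: tangent at (58, 39): λ = (3·58² + 44)/(2·39) ≡ 47/19. 19⁻¹ ≡ 28 (mod 59), so λ ≡ 47·28 ≡ 18.
  x = λ² - 58 - 58 = 324 - 116 ≡ 31; y = λ·(58 - 31) - 39 ≡ 34. → (31, 34)
2G = (31, 34).
Finally 2G + H:
(31, 34) + (40, 40). λ = (40 - 34)/(40 - 31) ≡ 6/9 mod 59. 9⁻¹ ≡ 46 (mod 59) since 9·46 = 414 ≡ 1, so λ ≡ 40.
  x = λ² - 31 - 40 = 1600 - 71 ≡ 54; y = λ·(31 - 54) - 34 ≡ 49. → (54, 49)

(54, 49)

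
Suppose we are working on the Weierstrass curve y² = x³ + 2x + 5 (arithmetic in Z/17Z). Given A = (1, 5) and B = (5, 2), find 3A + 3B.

(2, 0)

First 3A:
Repeated addition: build up to 3A.
2A: tangent at (1, 5): λ = (3·1² + 2)/(2·5) ≡ 5/10. 10⁻¹ ≡ 12 (mod 17) since 10·12 = 120 ≡ 1, so λ ≡ 5·12 ≡ 9.
  x = λ² - 1 - 1 = 81 - 2 ≡ 11; y = λ·(1 - 11) - 5 ≡ 7. → (11, 7)
3A: (11, 7) + (1, 5). λ = (5 - 7)/(1 - 11) ≡ 15/7 mod 17. 7⁻¹ ≡ 5 (mod 17), so λ ≡ 7.
  x = λ² - 11 - 1 = 49 - 12 ≡ 3; y = λ·(11 - 3) - 7 ≡ 15. → (3, 15)
3A = (3, 15).
Next 3B:
Repeated addition: build up to 3B.
2B: tangent at (5, 2): λ = (3·5² + 2)/(2·2) ≡ 9/4. 4⁻¹ ≡ 13 (mod 17) since 4·13 = 52 ≡ 1, so λ ≡ 9·13 ≡ 15.
  x = λ² - 5 - 5 = 225 - 10 ≡ 11; y = λ·(5 - 11) - 2 ≡ 10. → (11, 10)
3B: (11, 10) + (5, 2). λ = (2 - 10)/(5 - 11) ≡ 9/11 mod 17. 11⁻¹ ≡ 14 (mod 17), so λ ≡ 7.
  x = λ² - 11 - 5 = 49 - 16 ≡ 16; y = λ·(11 - 16) - 10 ≡ 6. → (16, 6)
3B = (16, 6).
Finally 3A + 3B:
(3, 15) + (16, 6). λ = (6 - 15)/(16 - 3) ≡ 8/13 mod 17. 13⁻¹ ≡ 4 (mod 17) since 13·4 = 52 ≡ 1, so λ ≡ 15.
  x = λ² - 3 - 16 = 225 - 19 ≡ 2; y = λ·(3 - 2) - 15 ≡ 0. → (2, 0)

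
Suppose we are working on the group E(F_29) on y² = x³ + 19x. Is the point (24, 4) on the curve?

no

y² = 4² ≡ 16; x³ + 19x + 0 = 14280 ≡ 12 (mod 29). 16 ≠ 12.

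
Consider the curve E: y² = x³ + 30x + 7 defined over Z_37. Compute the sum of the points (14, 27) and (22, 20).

(14, 27) + (22, 20). λ = (20 - 27)/(22 - 14) ≡ 30/8 mod 37. 8⁻¹ ≡ 14 (mod 37) since 8·14 = 112 ≡ 1, so λ ≡ 13.
  x = λ² - 14 - 22 = 169 - 36 ≡ 22; y = λ·(14 - 22) - 27 ≡ 17. → (22, 17)

(22, 17)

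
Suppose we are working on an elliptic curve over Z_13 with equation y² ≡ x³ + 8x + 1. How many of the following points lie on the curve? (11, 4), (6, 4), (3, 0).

2

(11, 4): 4² ≡ 3, rhs ≡ 3 → on.
(6, 4): 4² ≡ 3, rhs ≡ 5 → off.
(3, 0): 0² ≡ 0, rhs ≡ 0 → on.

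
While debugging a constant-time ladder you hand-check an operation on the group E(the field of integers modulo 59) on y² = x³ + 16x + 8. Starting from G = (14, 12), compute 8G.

(32, 22)

Repeated addition: build up to 8G.
2G: tangent at (14, 12): λ = (3·14² + 16)/(2·12) ≡ 14/24. 24⁻¹ ≡ 32 (mod 59) since 24·32 = 768 ≡ 1, so λ ≡ 14·32 ≡ 35.
  x = λ² - 14 - 14 = 1225 - 28 ≡ 17; y = λ·(14 - 17) - 12 ≡ 1. → (17, 1)
3G: (17, 1) + (14, 12). λ = (12 - 1)/(14 - 17) ≡ 11/56 mod 59. 56⁻¹ ≡ 39 (mod 59), so λ ≡ 16.
  x = λ² - 17 - 14 = 256 - 31 ≡ 48; y = λ·(17 - 48) - 1 ≡ 34. → (48, 34)
4G: (48, 34) + (14, 12). λ = (12 - 34)/(14 - 48) ≡ 37/25 mod 59. 25⁻¹ ≡ 26 (mod 59) since 25·26 = 650 ≡ 1, so λ ≡ 18.
  x = λ² - 48 - 14 = 324 - 62 ≡ 26; y = λ·(48 - 26) - 34 ≡ 8. → (26, 8)
5G: (26, 8) + (14, 12). λ = (12 - 8)/(14 - 26) ≡ 4/47 mod 59. 47⁻¹ ≡ 54 (mod 59) since 47·54 = 2538 ≡ 1, so λ ≡ 39.
  x = λ² - 26 - 14 = 1521 - 40 ≡ 6; y = λ·(26 - 6) - 8 ≡ 5. → (6, 5)
6G: (6, 5) + (14, 12). λ = (12 - 5)/(14 - 6) ≡ 7/8 mod 59. 8⁻¹ ≡ 37 (mod 59) since 8·37 = 296 ≡ 1, so λ ≡ 23.
  x = λ² - 6 - 14 = 529 - 20 ≡ 37; y = λ·(6 - 37) - 5 ≡ 49. → (37, 49)
7G: (37, 49) + (14, 12). λ = (12 - 49)/(14 - 37) ≡ 22/36 mod 59. 36⁻¹ ≡ 41 (mod 59) since 36·41 = 1476 ≡ 1, so λ ≡ 17.
  x = λ² - 37 - 14 = 289 - 51 ≡ 2; y = λ·(37 - 2) - 49 ≡ 15. → (2, 15)
8G: (2, 15) + (14, 12). λ = (12 - 15)/(14 - 2) ≡ 56/12 mod 59. 12⁻¹ ≡ 5 (mod 59), so λ ≡ 44.
  x = λ² - 2 - 14 = 1936 - 16 ≡ 32; y = λ·(2 - 32) - 15 ≡ 22. → (32, 22)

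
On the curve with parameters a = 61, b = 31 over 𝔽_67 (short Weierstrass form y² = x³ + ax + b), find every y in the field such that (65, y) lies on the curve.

x³ + 61x + 31 = 278621 ≡ 35 (mod 67).
Square roots of 35 mod 67: 13 and 54 (since 13² = 169 ≡ 35).

13, 54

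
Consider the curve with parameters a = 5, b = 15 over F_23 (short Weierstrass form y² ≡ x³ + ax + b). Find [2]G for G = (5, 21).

(22, 20)

tangent at (5, 21): λ = (3·5² + 5)/(2·21) ≡ 11/19. 19⁻¹ ≡ 17 (mod 23) since 19·17 = 323 ≡ 1, so λ ≡ 11·17 ≡ 3.
  x = λ² - 5 - 5 = 9 - 10 ≡ 22; y = λ·(5 - 22) - 21 ≡ 20. → (22, 20)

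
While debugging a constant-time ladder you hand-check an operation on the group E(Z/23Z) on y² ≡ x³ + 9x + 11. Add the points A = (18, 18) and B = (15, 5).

(18, 18) + (15, 5). λ = (5 - 18)/(15 - 18) ≡ 10/20 mod 23. 20⁻¹ ≡ 15 (mod 23) since 20·15 = 300 ≡ 1, so λ ≡ 12.
  x = λ² - 18 - 15 = 144 - 33 ≡ 19; y = λ·(18 - 19) - 18 ≡ 16. → (19, 16)

(19, 16)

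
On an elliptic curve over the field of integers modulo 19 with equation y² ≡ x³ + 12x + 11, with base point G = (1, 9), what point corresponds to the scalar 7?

Double-and-add on 7 = (111)₂. Start with G = (1, 9) for the leading 1-bit.
double: tangent at (1, 9): λ = (3·1² + 12)/(2·9) ≡ 15/18. 18⁻¹ ≡ 18 (mod 19) since 18·18 = 324 ≡ 1, so λ ≡ 15·18 ≡ 4.
  x = λ² - 1 - 1 = 16 - 2 ≡ 14; y = λ·(1 - 14) - 9 ≡ 15. → (14, 15)
add G: (14, 15) + (1, 9). λ = (9 - 15)/(1 - 14) ≡ 13/6 mod 19. 6⁻¹ ≡ 16 (mod 19), so λ ≡ 18.
  x = λ² - 14 - 1 = 324 - 15 ≡ 5; y = λ·(14 - 5) - 15 ≡ 14. → (5, 14)
double: tangent at (5, 14): λ = (3·5² + 12)/(2·14) ≡ 11/9. 9⁻¹ ≡ 17 (mod 19), so λ ≡ 11·17 ≡ 16.
  x = λ² - 5 - 5 = 256 - 10 ≡ 18; y = λ·(5 - 18) - 14 ≡ 6. → (18, 6)
add G: (18, 6) + (1, 9). λ = (9 - 6)/(1 - 18) ≡ 3/2 mod 19. 2⁻¹ ≡ 10 (mod 19) since 2·10 = 20 ≡ 1, so λ ≡ 11.
  x = λ² - 18 - 1 = 121 - 19 ≡ 7; y = λ·(18 - 7) - 6 ≡ 1. → (7, 1)

(7, 1)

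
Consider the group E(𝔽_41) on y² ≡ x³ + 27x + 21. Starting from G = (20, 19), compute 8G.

(16, 11)

Repeated addition: build up to 8G.
2G: tangent at (20, 19): λ = (3·20² + 27)/(2·19) ≡ 38/38. 38⁻¹ ≡ 27 (mod 41), so λ ≡ 38·27 ≡ 1.
  x = λ² - 20 - 20 = 1 - 40 ≡ 2; y = λ·(20 - 2) - 19 ≡ 40. → (2, 40)
3G: (2, 40) + (20, 19). λ = (19 - 40)/(20 - 2) ≡ 20/18 mod 41. 18⁻¹ ≡ 16 (mod 41) since 18·16 = 288 ≡ 1, so λ ≡ 33.
  x = λ² - 2 - 20 = 1089 - 22 ≡ 1; y = λ·(2 - 1) - 40 ≡ 34. → (1, 34)
4G: (1, 34) + (20, 19). λ = (19 - 34)/(20 - 1) ≡ 26/19 mod 41. 19⁻¹ ≡ 13 (mod 41) since 19·13 = 247 ≡ 1, so λ ≡ 10.
  x = λ² - 1 - 20 = 100 - 21 ≡ 38; y = λ·(1 - 38) - 34 ≡ 6. → (38, 6)
5G: (38, 6) + (20, 19). λ = (19 - 6)/(20 - 38) ≡ 13/23 mod 41. 23⁻¹ ≡ 25 (mod 41), so λ ≡ 38.
  x = λ² - 38 - 20 = 1444 - 58 ≡ 33; y = λ·(38 - 33) - 6 ≡ 20. → (33, 20)
6G: (33, 20) + (20, 19). λ = (19 - 20)/(20 - 33) ≡ 40/28 mod 41. 28⁻¹ ≡ 22 (mod 41) since 28·22 = 616 ≡ 1, so λ ≡ 19.
  x = λ² - 33 - 20 = 361 - 53 ≡ 21; y = λ·(33 - 21) - 20 ≡ 3. → (21, 3)
7G: (21, 3) + (20, 19). λ = (19 - 3)/(20 - 21) ≡ 16/40 mod 41. 40⁻¹ ≡ 40 (mod 41) since 40·40 = 1600 ≡ 1, so λ ≡ 25.
  x = λ² - 21 - 20 = 625 - 41 ≡ 10; y = λ·(21 - 10) - 3 ≡ 26. → (10, 26)
8G: (10, 26) + (20, 19). λ = (19 - 26)/(20 - 10) ≡ 34/10 mod 41. 10⁻¹ ≡ 37 (mod 41), so λ ≡ 28.
  x = λ² - 10 - 20 = 784 - 30 ≡ 16; y = λ·(10 - 16) - 26 ≡ 11. → (16, 11)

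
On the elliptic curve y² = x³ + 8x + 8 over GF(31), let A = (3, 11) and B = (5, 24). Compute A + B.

(3, 11) + (5, 24). λ = (24 - 11)/(5 - 3) ≡ 13/2 mod 31. 2⁻¹ ≡ 16 (mod 31), so λ ≡ 22.
  x = λ² - 3 - 5 = 484 - 8 ≡ 11; y = λ·(3 - 11) - 11 ≡ 30. → (11, 30)

(11, 30)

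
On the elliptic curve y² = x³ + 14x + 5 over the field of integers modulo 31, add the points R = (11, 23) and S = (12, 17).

(13, 20)

(11, 23) + (12, 17). λ = (17 - 23)/(12 - 11) ≡ 25/1 mod 31. 1⁻¹ ≡ 1 (mod 31) since 1·1 = 1 ≡ 1, so λ ≡ 25.
  x = λ² - 11 - 12 = 625 - 23 ≡ 13; y = λ·(11 - 13) - 23 ≡ 20. → (13, 20)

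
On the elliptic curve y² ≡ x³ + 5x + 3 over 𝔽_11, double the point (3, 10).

(8, 4)

tangent at (3, 10): λ = (3·3² + 5)/(2·10) ≡ 10/9. 9⁻¹ ≡ 5 (mod 11) since 9·5 = 45 ≡ 1, so λ ≡ 10·5 ≡ 6.
  x = λ² - 3 - 3 = 36 - 6 ≡ 8; y = λ·(3 - 8) - 10 ≡ 4. → (8, 4)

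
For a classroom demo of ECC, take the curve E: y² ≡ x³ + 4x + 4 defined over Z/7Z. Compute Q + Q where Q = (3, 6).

tangent at (3, 6): λ = (3·3² + 4)/(2·6) ≡ 3/5. 5⁻¹ ≡ 3 (mod 7), so λ ≡ 3·3 ≡ 2.
  x = λ² - 3 - 3 = 4 - 6 ≡ 5; y = λ·(3 - 5) - 6 ≡ 4. → (5, 4)

(5, 4)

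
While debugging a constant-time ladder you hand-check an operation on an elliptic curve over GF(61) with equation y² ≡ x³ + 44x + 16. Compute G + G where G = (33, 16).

(15, 5)

tangent at (33, 16): λ = (3·33² + 44)/(2·16) ≡ 17/32. 32⁻¹ ≡ 21 (mod 61), so λ ≡ 17·21 ≡ 52.
  x = λ² - 33 - 33 = 2704 - 66 ≡ 15; y = λ·(33 - 15) - 16 ≡ 5. → (15, 5)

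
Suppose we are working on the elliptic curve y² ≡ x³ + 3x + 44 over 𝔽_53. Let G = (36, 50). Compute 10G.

Double-and-add on 10 = (1010)₂. Start with G = (36, 50) for the leading 1-bit.
double: tangent at (36, 50): λ = (3·36² + 3)/(2·50) ≡ 22/47. 47⁻¹ ≡ 44 (mod 53), so λ ≡ 22·44 ≡ 14.
  x = λ² - 36 - 36 = 196 - 72 ≡ 18; y = λ·(36 - 18) - 50 ≡ 43. → (18, 43)
double: tangent at (18, 43): λ = (3·18² + 3)/(2·43) ≡ 21/33. 33⁻¹ ≡ 45 (mod 53), so λ ≡ 21·45 ≡ 44.
  x = λ² - 18 - 18 = 1936 - 36 ≡ 45; y = λ·(18 - 45) - 43 ≡ 41. → (45, 41)
add G: (45, 41) + (36, 50). λ = (50 - 41)/(36 - 45) ≡ 9/44 mod 53. 44⁻¹ ≡ 47 (mod 53), so λ ≡ 52.
  x = λ² - 45 - 36 = 2704 - 81 ≡ 26; y = λ·(45 - 26) - 41 ≡ 46. → (26, 46)
double: tangent at (26, 46): λ = (3·26² + 3)/(2·46) ≡ 17/39. 39⁻¹ ≡ 34 (mod 53), so λ ≡ 17·34 ≡ 48.
  x = λ² - 26 - 26 = 2304 - 52 ≡ 26; y = λ·(26 - 26) - 46 ≡ 7. → (26, 7)

(26, 7)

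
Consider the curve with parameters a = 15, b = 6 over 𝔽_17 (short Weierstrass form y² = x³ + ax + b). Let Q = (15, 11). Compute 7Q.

(5, 11)

Double-and-add on 7 = (111)₂. Start with Q = (15, 11) for the leading 1-bit.
double: tangent at (15, 11): λ = (3·15² + 15)/(2·11) ≡ 10/5. 5⁻¹ ≡ 7 (mod 17) since 5·7 = 35 ≡ 1, so λ ≡ 10·7 ≡ 2.
  x = λ² - 15 - 15 = 4 - 30 ≡ 8; y = λ·(15 - 8) - 11 ≡ 3. → (8, 3)
add Q: (8, 3) + (15, 11). λ = (11 - 3)/(15 - 8) ≡ 8/7 mod 17. 7⁻¹ ≡ 5 (mod 17), so λ ≡ 6.
  x = λ² - 8 - 15 = 36 - 23 ≡ 13; y = λ·(8 - 13) - 3 ≡ 1. → (13, 1)
double: tangent at (13, 1): λ = (3·13² + 15)/(2·1) ≡ 12/2. 2⁻¹ ≡ 9 (mod 17) since 2·9 = 18 ≡ 1, so λ ≡ 12·9 ≡ 6.
  x = λ² - 13 - 13 = 36 - 26 ≡ 10; y = λ·(13 - 10) - 1 ≡ 0. → (10, 0)
add Q: (10, 0) + (15, 11). λ = (11 - 0)/(15 - 10) ≡ 11/5 mod 17. 5⁻¹ ≡ 7 (mod 17), so λ ≡ 9.
  x = λ² - 10 - 15 = 81 - 25 ≡ 5; y = λ·(10 - 5) - 0 ≡ 11. → (5, 11)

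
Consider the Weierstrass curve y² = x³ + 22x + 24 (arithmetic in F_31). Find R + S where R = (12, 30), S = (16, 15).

(19, 4)

(12, 30) + (16, 15). λ = (15 - 30)/(16 - 12) ≡ 16/4 mod 31. 4⁻¹ ≡ 8 (mod 31), so λ ≡ 4.
  x = λ² - 12 - 16 = 16 - 28 ≡ 19; y = λ·(12 - 19) - 30 ≡ 4. → (19, 4)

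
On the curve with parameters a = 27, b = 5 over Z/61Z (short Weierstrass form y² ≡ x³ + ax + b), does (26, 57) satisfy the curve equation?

y² = 57² ≡ 16; x³ + 27x + 5 = 18283 ≡ 44 (mod 61). 16 ≠ 44.

no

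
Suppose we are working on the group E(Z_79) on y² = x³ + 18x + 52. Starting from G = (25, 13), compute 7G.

Double-and-add on 7 = (111)₂. Start with G = (25, 13) for the leading 1-bit.
double: tangent at (25, 13): λ = (3·25² + 18)/(2·13) ≡ 76/26. 26⁻¹ ≡ 76 (mod 79), so λ ≡ 76·76 ≡ 9.
  x = λ² - 25 - 25 = 81 - 50 ≡ 31; y = λ·(25 - 31) - 13 ≡ 12. → (31, 12)
add G: (31, 12) + (25, 13). λ = (13 - 12)/(25 - 31) ≡ 1/73 mod 79. 73⁻¹ ≡ 13 (mod 79) since 73·13 = 949 ≡ 1, so λ ≡ 13.
  x = λ² - 31 - 25 = 169 - 56 ≡ 34; y = λ·(31 - 34) - 12 ≡ 28. → (34, 28)
double: tangent at (34, 28): λ = (3·34² + 18)/(2·28) ≡ 10/56. 56⁻¹ ≡ 24 (mod 79), so λ ≡ 10·24 ≡ 3.
  x = λ² - 34 - 34 = 9 - 68 ≡ 20; y = λ·(34 - 20) - 28 ≡ 14. → (20, 14)
add G: (20, 14) + (25, 13). λ = (13 - 14)/(25 - 20) ≡ 78/5 mod 79. 5⁻¹ ≡ 16 (mod 79) since 5·16 = 80 ≡ 1, so λ ≡ 63.
  x = λ² - 20 - 25 = 3969 - 45 ≡ 53; y = λ·(20 - 53) - 14 ≡ 40. → (53, 40)

(53, 40)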